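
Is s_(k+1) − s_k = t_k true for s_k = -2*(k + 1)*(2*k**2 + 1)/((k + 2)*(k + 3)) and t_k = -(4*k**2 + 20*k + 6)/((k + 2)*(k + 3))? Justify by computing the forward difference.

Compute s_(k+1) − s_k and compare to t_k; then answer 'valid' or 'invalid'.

s_(k+1) = -2*(k + 2)*(2*(k + 1)**2 + 1)/((k + 3)*(k + 4))
s_(k+1) − s_k = 2*(-2*k**3 - 18*k**2 - 23*k - 8)/(k**3 + 9*k**2 + 26*k + 24)
(s_(k+1) − s_k) − t_k = 8*(5*k + 1)/(k**3 + 9*k**2 + 26*k + 24)

Invalid: residual 8*(5*k + 1)/(k**3 + 9*k**2 + 26*k + 24) ≠ 0.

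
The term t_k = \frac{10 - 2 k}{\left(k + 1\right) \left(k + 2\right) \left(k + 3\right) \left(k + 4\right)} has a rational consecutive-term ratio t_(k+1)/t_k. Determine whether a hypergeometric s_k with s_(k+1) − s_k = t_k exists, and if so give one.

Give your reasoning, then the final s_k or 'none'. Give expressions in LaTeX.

Compute t_(k+1)/t_k: get (k - 4)*(k + 1)/((k - 5)*(k + 5)).
Factor: A=k + 1; B=k + 5; C=k - 5.
Solve (k + 1)·f(k+1) − (k + 4)·f(k) = k - 5.
d = 3 from the (1,1,1) case.
Solving with deg f ≤ 3: f(k) = -k*(k**2 + 6*k + 13)/4.
Get s_k = R·t_k = k*(k**2 + 6*k + 13)/(2*(k + 1)*(k + 2)*(k + 3)) with R(k) = B(k−1)f(k)/C(k) = -k*(k + 4)*(k**2 + 6*k + 13)/(4*(k - 5)).
Δs = 2*(5 - k)/(k**4 + 10*k**3 + 35*k**2 + 50*k + 24), as required.

s_k = \frac{k \left(k^{2} + 6 k + 13\right)}{2 \left(k + 1\right) \left(k + 2\right) \left(k + 3\right)}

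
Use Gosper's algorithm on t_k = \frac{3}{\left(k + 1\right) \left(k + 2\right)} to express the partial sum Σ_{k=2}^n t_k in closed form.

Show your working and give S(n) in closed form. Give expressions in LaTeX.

Step 1: r(k) = (k + 1)/(k + 3).
Normal form (A,B,C) = (k + 1, k + 3, 1).
Need (k + 1)·f(k+1) − (k + 2)·f(k) = 1.
d = 1 from the (1,1,0) case.
Match coefficients ⇒ f(k) = k.
Then R = B(k−1)f/C = k*(k + 2), so s_k = R(k)·t_k = 3*k/(k + 1).
Check: Δs_k = 3/(k**2 + 3*k + 2). ✓
s_(n+1) = 3*(n + 1)/(n + 2) and s_(2) = 2, so S(n) = (n - 1)/(n + 2).

S(n) = \frac{n - 1}{n + 2}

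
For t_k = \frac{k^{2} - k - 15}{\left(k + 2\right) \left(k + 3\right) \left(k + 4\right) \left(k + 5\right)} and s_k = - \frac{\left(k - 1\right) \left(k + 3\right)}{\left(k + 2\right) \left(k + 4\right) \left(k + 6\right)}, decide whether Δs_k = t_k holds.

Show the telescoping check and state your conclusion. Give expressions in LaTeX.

s_(k+1) = -k*(k + 4)/((k + 3)*(k + 5)*(k + 7))
s_(k+1) − s_k = (k**4 + 6*k**3 - 22*k**2 - 195*k - 315)/(k**6 + 27*k**5 + 295*k**4 + 1665*k**3 + 5104*k**2 + 8028*k + 5040)
(s_(k+1) − s_k) − t_k = 3*(-2*k**3 - 12*k**2 + 14*k + 105)/(k**6 + 27*k**5 + 295*k**4 + 1665*k**3 + 5104*k**2 + 8028*k + 5040)

Invalid: residual \frac{3 \left(- 2 k^{3} - 12 k^{2} + 14 k + 105\right)}{k^{6} + 27 k^{5} + 295 k^{4} + 1665 k^{3} + 5104 k^{2} + 8028 k + 5040} ≠ 0.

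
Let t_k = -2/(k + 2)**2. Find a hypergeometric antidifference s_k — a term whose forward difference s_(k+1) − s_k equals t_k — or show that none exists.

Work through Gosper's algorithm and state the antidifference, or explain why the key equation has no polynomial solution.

none (Gosper's algorithm certifies no s_k)

Compute t_(k+1)/t_k: get (k + 2)**2/(k + 3)**2.
So A=k**2 + 4*k + 4 and B=k**2 + 6*k + 9, with C=1.
Need (k**2 + 4*k + 4)·f(k+1) − (k**2 + 4*k + 4)·f(k) = 1.
Degrees (2,2,0) ⇒ d ≤ 0.
Write f(k) = c0. Then LHS − RHS = -1, requiring -1 = 0: contradictory. No certificate.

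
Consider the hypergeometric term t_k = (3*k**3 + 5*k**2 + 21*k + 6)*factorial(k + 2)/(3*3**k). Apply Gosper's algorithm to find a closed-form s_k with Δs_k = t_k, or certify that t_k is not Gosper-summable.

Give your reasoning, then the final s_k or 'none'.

Compute t_(k+1)/t_k: get (3*k**4 + 23*k**3 + 82*k**2 + 155*k + 105)/(3*(3*k**3 + 5*k**2 + 21*k + 6)).
Gosper form: A/B · C(k+1)/C(k) with A=k/3 + 1, B=1, C=k**3 + 5*k**2/3 + 7*k + 2.
Solve (k/3 + 1)·f(k+1) − (1)·f(k) = k**3 + 5*k**2/3 + 7*k + 2.
From deg A=1, deg B=0, deg C=3: d=2.
A polynomial solution: f(k) = 3*k**2 - k + 1.
So s_k = (B(k−1)f/C)·t_k = (3*(3*k**2 - k + 1)/(3*k**3 + 5*k**2 + 21*k + 6))·t_k = (3*k**2 - k + 1)*factorial(k + 2)/3**k.
Check: Δs_k = (3*k**3 + 5*k**2 + 21*k + 6)*factorial(k + 2)/(3*3**k). ✓

s_k = (3*k**2 - k + 1)*factorial(k + 2)/3**k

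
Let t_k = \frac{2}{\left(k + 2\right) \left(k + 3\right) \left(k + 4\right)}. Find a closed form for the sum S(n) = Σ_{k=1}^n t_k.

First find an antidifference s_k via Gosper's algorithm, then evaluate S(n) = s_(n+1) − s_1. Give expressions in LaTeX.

Compute t_(k+1)/t_k: get (k + 2)/(k + 5).
Take A(k)=k + 2, B(k)=k + 5, C(k)=1.
f must satisfy (k + 2)·f(k+1) − (k + 4)·f(k) = 1.
Bound: deg f ≤ 2.
Match coefficients ⇒ f(k) = k*(k + 5)/12.
Then R = B(k−1)f/C = k*(k + 4)*(k + 5)/12, so s_k = R(k)·t_k = k*(k + 5)/(6*(k + 2)*(k + 3)).
Check: Δs_k = 2/(k**3 + 9*k**2 + 26*k + 24). ✓
s_(n+1) = (n**2 + 7*n + 6)/(6*(n**2 + 7*n + 12)) and s_(1) = 1/12, so S(n) = n*(n + 7)/(12*(n**2 + 7*n + 12)).

S(n) = \frac{n \left(n + 7\right)}{12 \left(n^{2} + 7 n + 12\right)}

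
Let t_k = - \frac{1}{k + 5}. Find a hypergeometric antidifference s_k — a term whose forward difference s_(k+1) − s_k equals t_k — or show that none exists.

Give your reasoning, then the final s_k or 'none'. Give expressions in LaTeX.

none — t_k is not Gosper-summable

Ratio r(k) = (k + 5)/(k + 6).
So A=k + 5 and B=k + 6, with C=1.
f must satisfy (k + 5)·f(k+1) − (k + 5)·f(k) = 1.
Degrees (1,1,0) ⇒ d ≤ 0.
Put f(k) = c0: A·f(k+1) − B(k−1)·f(k) − C = -1; need -1 = 0 — inconsistent ⇒ no f, not summable.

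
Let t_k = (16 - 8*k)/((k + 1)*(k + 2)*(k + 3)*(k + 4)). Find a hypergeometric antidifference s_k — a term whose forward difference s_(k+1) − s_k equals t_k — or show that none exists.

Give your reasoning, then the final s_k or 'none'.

s_k = 2*k*(k**2 + 6*k + 17)/(3*(k + 1)*(k + 2)*(k + 3))

r(k) = (k - 1)*(k + 1)/((k - 2)*(k + 5)) after simplifying.
A = k + 1, B = k + 5, C = k - 2.
Solve (k + 1)·f(k+1) − (k + 4)·f(k) = k - 2.
deg f ≤ 3 (via 1,1,1).
Coefficient equations give f(k) = -k*(k**2 + 6*k + 17)/12.
Get s_k = R·t_k = 2*k*(k**2 + 6*k + 17)/(3*(k + 1)*(k + 2)*(k + 3)) with R(k) = B(k−1)f(k)/C(k) = -k*(k + 4)*(k**2 + 6*k + 17)/(12*(k - 2)).
Δs = 8*(2 - k)/(k**4 + 10*k**3 + 35*k**2 + 50*k + 24), as required.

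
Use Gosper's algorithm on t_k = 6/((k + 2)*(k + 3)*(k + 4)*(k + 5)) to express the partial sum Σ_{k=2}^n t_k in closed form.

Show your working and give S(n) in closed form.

S(n) = (n**3 + 12*n**2 + 47*n - 60)/(60*(n**3 + 12*n**2 + 47*n + 60))

Step 1: r(k) = (k + 2)/(k + 6).
Take A(k)=k + 2, B(k)=k + 6, C(k)=1.
Key eq: (k + 2)·f(k+1) = (k + 5)·f(k) + (1).
Bound: deg f ≤ 3.
Coefficient equations give f(k) = k*(k**2 + 9*k + 26)/72.
Then R = B(k−1)f/C = k*(k + 5)*(k**2 + 9*k + 26)/72, so s_k = R(k)·t_k = k*(k**2 + 9*k + 26)/(12*(k + 2)*(k + 3)*(k + 4)).
s_(k+1) − s_k = 6/(k**4 + 14*k**3 + 71*k**2 + 154*k + 120) = t_k.
s_(n+1) = (n**3 + 12*n**2 + 47*n + 36)/(12*(n**3 + 12*n**2 + 47*n + 60)) and s_(2) = 1/15, so S(n) = (n**3 + 12*n**2 + 47*n - 60)/(60*(n**3 + 12*n**2 + 47*n + 60)).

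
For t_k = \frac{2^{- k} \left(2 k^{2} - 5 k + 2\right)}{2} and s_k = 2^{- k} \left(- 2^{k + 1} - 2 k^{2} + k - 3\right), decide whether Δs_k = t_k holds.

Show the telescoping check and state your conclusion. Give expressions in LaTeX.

Valid — Δs_k = t_k.

s_(k+1) = (-4*2**k + k - 2*(k + 1)**2 - 2)/(2*2**k)
s_(k+1) − s_k = (2*k**2 - 5*k + 2)/(2*2**k)
(s_(k+1) − s_k) − t_k = 0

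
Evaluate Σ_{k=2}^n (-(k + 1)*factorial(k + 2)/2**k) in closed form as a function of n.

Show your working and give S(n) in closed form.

t_(k+1)/t_k = (k + 2)*(k + 3)/(2*(k + 1)).
So A=k/2 + 3/2 and B=1, with C=k + 1.
f must satisfy (k/2 + 3/2)·f(k+1) − (1)·f(k) = k + 1.
deg f ≤ 0 (via 1,0,1).
Solving with deg f ≤ 0: f(k) = 2.
Get s_k = R·t_k = -2**(1 - k)*factorial(k + 2) with R(k) = B(k−1)f(k)/C(k) = 2/(k + 1).
Verify: -(k + 1)*factorial(k + 2)/2**k matches t_k.
Telescope: S(n) = s_(n+1) − s_(2) = -factorial(n + 3)/2**n − (-12) = 12 - factorial(n + 3)/2**n.

S(n) = 12 - factorial(n + 3)/2**n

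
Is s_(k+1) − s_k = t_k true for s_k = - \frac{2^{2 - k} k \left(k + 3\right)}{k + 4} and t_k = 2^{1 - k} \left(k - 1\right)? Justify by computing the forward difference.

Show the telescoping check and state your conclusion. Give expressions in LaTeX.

Invalid: residual \frac{2^{1 - k} \left(- k^{2} - 5 k + 4\right)}{k^{2} + 9 k + 20} ≠ 0.

s_(k+1) = -2**(1 - k)*(k + 1)*(k + 4)/(k + 5)
s_(k+1) − s_k = 2**(1 - k)*(k**3 + 7*k**2 + 6*k - 16)/(k**2 + 9*k + 20)
(s_(k+1) − s_k) − t_k = 2**(1 - k)*(-k**2 - 5*k + 4)/(k**2 + 9*k + 20)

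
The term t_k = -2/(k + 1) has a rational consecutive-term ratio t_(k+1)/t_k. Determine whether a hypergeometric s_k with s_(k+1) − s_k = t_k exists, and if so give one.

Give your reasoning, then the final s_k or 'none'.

none — t_k is not Gosper-summable

Ratio r(k) = (k + 1)/(k + 2).
Gosper form: A/B · C(k+1)/C(k) with A=k + 1, B=k + 2, C=1.
Key eq: (k + 1)·f(k+1) = (k + 1)·f(k) + (1).
From deg A=1, deg B=1, deg C=0: d=0.
Put f(k) = c0: A·f(k+1) − B(k−1)·f(k) − C = -1; need -1 = 0 — inconsistent ⇒ no f, not summable.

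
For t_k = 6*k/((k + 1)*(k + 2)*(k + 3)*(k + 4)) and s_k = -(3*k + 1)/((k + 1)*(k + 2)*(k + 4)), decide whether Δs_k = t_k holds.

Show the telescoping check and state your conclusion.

Invalid: residual (-9*k - 1)/(k**5 + 15*k**4 + 85*k**3 + 225*k**2 + 274*k + 120) ≠ 0.

s_(k+1) = (-3*k - 4)/((k + 2)*(k + 3)*(k + 5))
s_(k+1) − s_k = (6*k**2 + 21*k - 1)/(k**5 + 15*k**4 + 85*k**3 + 225*k**2 + 274*k + 120)
(s_(k+1) − s_k) − t_k = (-9*k - 1)/(k**5 + 15*k**4 + 85*k**3 + 225*k**2 + 274*k + 120)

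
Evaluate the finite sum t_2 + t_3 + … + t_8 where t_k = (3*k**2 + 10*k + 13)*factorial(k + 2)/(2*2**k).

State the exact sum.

Compute t_(k+1)/t_k: get (k + 3)*(10*k + 3*(k + 1)**2 + 23)/(2*(3*k**2 + 10*k + 13)).
Take A(k)=k/2 + 3/2, B(k)=1, C(k)=k**2 + 10*k/3 + 13/3.
Key eq: (k/2 + 3/2)·f(k+1) = (1)·f(k) + (k**2 + 10*k/3 + 13/3).
From deg A=1, deg B=0, deg C=2: d=1.
Match coefficients ⇒ f(k) = 2*(3*k + 4)/3.
R(k) = B(k−1)·f(k)/C(k) = 2*(3*k + 4)/(3*k**2 + 10*k + 13); s_k = R·t_k = (3*k + 4)*factorial(k + 2)/2**k.
Check: Δs_k = (3*k**2 + 10*k + 13)*factorial(k + 2)/(2*2**k). ✓
Telescoping: Σ = s_(9) − s_(2) = 4833675/2 − (60) = 4833555/2.

Σ = 4833555/2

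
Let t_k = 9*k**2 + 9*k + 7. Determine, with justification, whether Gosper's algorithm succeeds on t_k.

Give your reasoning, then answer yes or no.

Yes. s_k = k*(3*k**2 + 4).

The ratio is (9*k**2 + 27*k + 25)/(9*k**2 + 9*k + 7).
So A=1 and B=1, with C=k**2 + k + 7/9.
Key eq: (1)·f(k+1) = (1)·f(k) + (k**2 + k + 7/9).
deg f ≤ 3 (via 0,0,2).
Solve for f: f(k) = k*(3*k**2 + 4)/9 (degree 3 ≤ 3).
Certificate R = B(k−1)f/C = k*(3*k**2 + 4)/(9*k**2 + 9*k + 7) gives s_k = k*(3*k**2 + 4).
Δs = 9*k**2 + 9*k + 7, as required.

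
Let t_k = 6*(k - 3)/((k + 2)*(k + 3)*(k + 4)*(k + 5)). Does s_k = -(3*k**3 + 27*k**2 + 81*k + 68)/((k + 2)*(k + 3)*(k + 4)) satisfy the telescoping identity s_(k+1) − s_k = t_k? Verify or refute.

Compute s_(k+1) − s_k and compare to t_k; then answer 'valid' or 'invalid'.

s_(k+1) = (-81*k - 3*(k + 1)**3 - 27*(k + 1)**2 - 149)/((k + 3)*(k + 4)*(k + 5))
s_(k+1) − s_k = 6*(k - 3)/(k**4 + 14*k**3 + 71*k**2 + 154*k + 120)
(s_(k+1) − s_k) − t_k = 0

Valid: the claim telescopes to t_k.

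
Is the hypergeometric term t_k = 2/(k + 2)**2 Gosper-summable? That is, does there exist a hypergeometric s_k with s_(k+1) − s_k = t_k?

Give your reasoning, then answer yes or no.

Ratio r(k) = (k + 2)**2/(k + 3)**2.
Take A(k)=k**2 + 4*k + 4, B(k)=k**2 + 6*k + 9, C(k)=1.
Set up (k**2 + 4*k + 4)·f(k+1) − (k**2 + 4*k + 4)·f(k) − (1) = 0.
Bound: deg f ≤ 0.
f = c0 ⇒ A·f(k+1) − B(k−1)·f(k) − C = -1. The system {-1 = 0} is inconsistent; no antidifference.

No. Not Gosper-summable.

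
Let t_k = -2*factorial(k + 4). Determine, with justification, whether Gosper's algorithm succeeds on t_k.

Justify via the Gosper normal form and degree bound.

No; the degree bound rules out any f.

t_(k+1)/t_k = k + 5.
Factor: A=k + 5; B=1; C=1.
Need (k + 5)·f(k+1) − (1)·f(k) = 1.
Bound: deg f ≤ -1.
deg f ≤ -1 is impossible — no certificate.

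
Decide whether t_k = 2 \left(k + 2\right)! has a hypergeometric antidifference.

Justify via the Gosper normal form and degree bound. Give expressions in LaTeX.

r(k) = k + 3 after simplifying.
So A=k + 3 and B=1, with C=1.
Key eq: (k + 3)·f(k+1) = (1)·f(k) + (1).
d = -1 from the (1,0,0) case.
Negative degree bound (-1): no f exists, t_k not Gosper-summable.

No — negative degree bound, so no certificate f.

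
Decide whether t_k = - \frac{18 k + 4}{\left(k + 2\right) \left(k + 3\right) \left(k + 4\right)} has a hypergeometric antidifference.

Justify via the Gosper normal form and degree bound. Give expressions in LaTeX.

Step 1: r(k) = (k + 2)*(9*k + 11)/((k + 5)*(9*k + 2)).
Normal form (A,B,C) = (k + 2, k + 5, k + 2/9).
Solve (k + 2)·f(k+1) − (k + 4)·f(k) = k + 2/9.
From deg A=1, deg B=1, deg C=1: d=2.
A polynomial solution: f(k) = k*(5*k - 2)/27.
So s_k = (B(k−1)f/C)·t_k = (k*(k + 4)*(5*k - 2)/(3*(9*k + 2)))·t_k = -2*k*(5*k - 2)/(3*(k + 2)*(k + 3)).
s_(k+1) − s_k = 2*(-9*k - 2)/(k**3 + 9*k**2 + 26*k + 24) = t_k.

Yes. s_k = - \frac{2 k \left(5 k - 2\right)}{3 \left(k + 2\right) \left(k + 3\right)}.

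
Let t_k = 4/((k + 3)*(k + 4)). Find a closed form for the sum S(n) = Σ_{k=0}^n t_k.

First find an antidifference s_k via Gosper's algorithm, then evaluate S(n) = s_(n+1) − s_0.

The ratio is (k + 3)/(k + 5).
Take A(k)=k + 3, B(k)=k + 5, C(k)=1.
Set up (k + 3)·f(k+1) − (k + 4)·f(k) − (1) = 0.
Bound: deg f ≤ 1.
Match coefficients ⇒ f(k) = k/3.
So s_k = (B(k−1)f/C)·t_k = (k*(k + 4)/3)·t_k = 4*k/(3*(k + 3)).
Δs = 4/(k**2 + 7*k + 12), as required.
Telescope: S(n) = s_(n+1) − s_(0) = 4*(n + 1)/(3*(n + 4)) − (0) = 4*(n + 1)/(3*(n + 4)).

S(n) = 4*(n + 1)/(3*(n + 4))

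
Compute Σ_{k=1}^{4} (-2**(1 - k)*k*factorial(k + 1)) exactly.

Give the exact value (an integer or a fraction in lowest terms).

Step 1: r(k) = (k + 1)*(k + 2)/(2*k).
Factor: A=k/2 + 1; B=1; C=k.
Solve (k/2 + 1)·f(k+1) − (1)·f(k) = k.
d = 0 from the (1,0,1) case.
Coefficient equations give f(k) = 2.
R(k) = B(k−1)·f(k)/C(k) = 2/k; s_k = R·t_k = -2**(2 - k)*factorial(k + 1).
Check: Δs_k = -2**(1 - k)*k*factorial(k + 1). ✓
Telescoping: Σ = s_(5) − s_(1) = -90 − (-4) = -86.

Σ = -86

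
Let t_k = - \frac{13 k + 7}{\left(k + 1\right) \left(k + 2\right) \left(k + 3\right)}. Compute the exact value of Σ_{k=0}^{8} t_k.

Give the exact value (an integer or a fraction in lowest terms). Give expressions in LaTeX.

Compute t_(k+1)/t_k: get (k + 1)*(13*k + 20)/((k + 4)*(13*k + 7)).
A = k + 1, B = k + 4, C = k + 7/13.
Set up (k + 1)·f(k+1) − (k + 3)·f(k) − (k + 7/13) = 0.
From deg A=1, deg B=1, deg C=1: d=2.
Coefficient equations give f(k) = k*(5*k + 2)/13.
Certificate R = B(k−1)f/C = k*(k + 3)*(5*k + 2)/(13*k + 7) gives s_k = k*(-5*k - 2)/((k + 1)*(k + 2)).
s_(k+1) − s_k = (-13*k - 7)/(k**3 + 6*k**2 + 11*k + 6) = t_k.
Evaluate s at k=9 and k=0: -423/110 and 0; difference -423/110.

Σ = -423/110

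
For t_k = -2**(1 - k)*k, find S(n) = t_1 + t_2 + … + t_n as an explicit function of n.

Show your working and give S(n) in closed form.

t_(k+1)/t_k = (k + 1)/(2*k).
Factor: A=1/2; B=1; C=k.
Need (1/2)·f(k+1) − (1)·f(k) = k.
deg f ≤ 1 (via 0,0,1).
Solve for f: f(k) = -2*(k + 1) (degree 1 ≤ 1).
So s_k = (B(k−1)f/C)·t_k = (-2*(k + 1)/k)·t_k = 2**(2 - k)*(k + 1).
s_(k+1) − s_k = -2**(1 - k)*k = t_k.
Evaluate: s_(n+1) = 2**(1 - n)*(n + 2); subtract s_(1) = 4 ⇒ S(n) = 2**(1 - n)*(-2**(n + 1) + n + 2).

S(n) = 2**(1 - n)*(-2**(n + 1) + n + 2)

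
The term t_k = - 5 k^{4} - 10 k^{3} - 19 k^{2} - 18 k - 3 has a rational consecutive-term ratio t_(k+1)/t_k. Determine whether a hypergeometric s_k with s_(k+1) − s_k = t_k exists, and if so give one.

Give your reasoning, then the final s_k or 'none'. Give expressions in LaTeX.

s_k = k \left(- k^{4} - 3 k^{2} - 2 k + 3\right)

Compute t_(k+1)/t_k: get (5*k**4 + 30*k**3 + 79*k**2 + 106*k + 55)/(5*k**4 + 10*k**3 + 19*k**2 + 18*k + 3).
A = 1, B = 1, C = k**4 + 2*k**3 + 19*k**2/5 + 18*k/5 + 3/5.
Set up (1)·f(k+1) − (1)·f(k) − (k**4 + 2*k**3 + 19*k**2/5 + 18*k/5 + 3/5) = 0.
Degrees (0,0,4) ⇒ d ≤ 5.
A polynomial solution: f(k) = k*(k**4 + 3*k**2 + 2*k - 3)/5.
So s_k = (B(k−1)f/C)·t_k = (k*(k**4 + 3*k**2 + 2*k - 3)/(5*k**4 + 10*k**3 + 19*k**2 + 18*k + 3))·t_k = k*(-k**4 - 3*k**2 - 2*k + 3).
Δs = -5*k**4 - 10*k**3 - 19*k**2 - 18*k - 3, as required.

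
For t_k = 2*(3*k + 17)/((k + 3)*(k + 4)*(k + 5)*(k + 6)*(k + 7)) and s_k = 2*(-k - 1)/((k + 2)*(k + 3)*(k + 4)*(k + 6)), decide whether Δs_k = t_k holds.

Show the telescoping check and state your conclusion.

s_(k+1) = 2*(-k - 2)/((k + 3)*(k + 4)*(k + 5)*(k + 7))
s_(k+1) − s_k = 2*(3*k**2 + 19*k + 11)/(k**6 + 27*k**5 + 295*k**4 + 1665*k**3 + 5104*k**2 + 8028*k + 5040)
(s_(k+1) − s_k) − t_k = 2*(-4*k - 23)/(k**6 + 27*k**5 + 295*k**4 + 1665*k**3 + 5104*k**2 + 8028*k + 5040)

Invalid: residual 2*(-4*k - 23)/(k**6 + 27*k**5 + 295*k**4 + 1665*k**3 + 5104*k**2 + 8028*k + 5040) ≠ 0.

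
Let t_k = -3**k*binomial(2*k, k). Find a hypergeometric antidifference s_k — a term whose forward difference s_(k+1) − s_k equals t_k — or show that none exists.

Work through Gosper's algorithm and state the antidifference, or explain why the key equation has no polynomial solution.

none (Gosper's algorithm certifies no s_k)

t_(k+1)/t_k = 6*(2*k + 1)/(k + 1).
Gosper form: A/B · C(k+1)/C(k) with A=12*k + 6, B=k + 1, C=1.
Need (12*k + 6)·f(k+1) − (k)·f(k) = 1.
From deg A=1, deg B=1, deg C=0: d=-1.
Bound -1 < 0, so the key equation has no polynomial solution.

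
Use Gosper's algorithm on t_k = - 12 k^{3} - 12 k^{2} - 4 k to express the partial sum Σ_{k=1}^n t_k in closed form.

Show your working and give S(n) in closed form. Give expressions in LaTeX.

r(k) = (3*k**3 + 12*k**2 + 16*k + 7)/(k*(3*k**2 + 3*k + 1)) after simplifying.
Gosper form: A/B · C(k+1)/C(k) with A=1, B=1, C=k**3 + k**2 + k/3.
f must satisfy (1)·f(k+1) − (1)·f(k) = k**3 + k**2 + k/3.
d = 4 from the (0,0,3) case.
Solve for f: f(k) = k**2*(k - 1)*(3*k + 1)/12 (degree 4 ≤ 4).
Certificate R = B(k−1)f/C = k*(k - 1)*(3*k + 1)/(4*(3*k**2 + 3*k + 1)) gives s_k = k**2*(-3*k**2 + 2*k + 1).
Verify: 4*k*(-3*k**2 - 3*k - 1) matches t_k.
Evaluate: s_(n+1) = n*(-3*n**3 - 10*n**2 - 11*n - 4); subtract s_(1) = 0 ⇒ S(n) = n*(-3*n**3 - 10*n**2 - 11*n - 4).

S(n) = n \left(- 3 n^{3} - 10 n^{2} - 11 n - 4\right)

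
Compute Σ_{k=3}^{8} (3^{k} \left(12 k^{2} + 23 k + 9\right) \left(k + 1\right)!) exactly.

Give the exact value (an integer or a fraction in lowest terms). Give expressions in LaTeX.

Σ = 2357047117368

r(k) = 3*(12*k**3 + 71*k**2 + 138*k + 88)/(12*k**2 + 23*k + 9) after simplifying.
Normal form (A,B,C) = (3*k + 6, 1, k**2 + 23*k/12 + 3/4).
Key eq: (3*k + 6)·f(k+1) = (1)·f(k) + (k**2 + 23*k/12 + 3/4).
d = 1 from the (1,0,2) case.
Coefficient equations give f(k) = (4*k - 3)/12.
Then R = B(k−1)f/C = (4*k - 3)/(12*k**2 + 23*k + 9), so s_k = R(k)·t_k = 3**k*(4*k - 3)*factorial(k + 1).
Δs = 3**k*(12*k**2 + 23*k + 9)*factorial(k + 1), as required.
Σ_(k=3)^(8) t_k = s_(9) − s_(3) = 2357047123200 − (5832) = 2357047117368.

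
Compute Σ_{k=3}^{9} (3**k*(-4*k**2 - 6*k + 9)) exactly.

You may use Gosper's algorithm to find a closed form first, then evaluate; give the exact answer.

Σ = -9861021

t_(k+1)/t_k = 3*(4*k**2 + 14*k + 1)/(4*k**2 + 6*k - 9).
So A=3 and B=1, with C=k**2 + 3*k/2 - 9/4.
Solve (3)·f(k+1) − (1)·f(k) = k**2 + 3*k/2 - 9/4.
From deg A=0, deg B=0, deg C=2: d=2.
Solving with deg f ≤ 2: f(k) = (2*k**2 - 3*k - 3)/4.
So s_k = (B(k−1)f/C)·t_k = ((2*k**2 - 3*k - 3)/(4*k**2 + 6*k - 9))·t_k = 3**k*(-2*k**2 + 3*k + 3).
Check: Δs_k = 3**k*(-4*k**2 - 6*k + 9). ✓
Telescoping: Σ = s_(10) − s_(3) = -9861183 − (-162) = -9861021.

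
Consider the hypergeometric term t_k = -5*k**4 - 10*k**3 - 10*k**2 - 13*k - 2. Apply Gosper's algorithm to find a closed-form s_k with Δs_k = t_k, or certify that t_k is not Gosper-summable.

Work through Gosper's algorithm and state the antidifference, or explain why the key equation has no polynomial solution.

s_k = k*(-k**4 - 4*k + 3)

r(k) = (5*k**4 + 30*k**3 + 70*k**2 + 83*k + 40)/(5*k**4 + 10*k**3 + 10*k**2 + 13*k + 2) after simplifying.
Gosper form: A/B · C(k+1)/C(k) with A=1, B=1, C=k**4 + 2*k**3 + 2*k**2 + 13*k/5 + 2/5.
Solve (1)·f(k+1) − (1)·f(k) = k**4 + 2*k**3 + 2*k**2 + 13*k/5 + 2/5.
Bound: deg f ≤ 5.
Solving with deg f ≤ 5: f(k) = k*(k**4 + 4*k - 3)/5.
Get s_k = R·t_k = k*(-k**4 - 4*k + 3) with R(k) = B(k−1)f(k)/C(k) = k*(k**4 + 4*k - 3)/(5*k**4 + 10*k**3 + 10*k**2 + 13*k + 2).
s_(k+1) − s_k = -5*k**4 - 10*k**3 - 10*k**2 - 13*k - 2 = t_k.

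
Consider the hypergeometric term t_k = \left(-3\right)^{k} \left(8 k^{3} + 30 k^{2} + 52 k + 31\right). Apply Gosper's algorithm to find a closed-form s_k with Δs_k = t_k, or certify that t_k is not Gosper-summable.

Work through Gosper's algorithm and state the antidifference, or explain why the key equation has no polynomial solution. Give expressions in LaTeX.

Ratio r(k) = 3*(-8*k**3 - 54*k**2 - 136*k - 121)/(8*k**3 + 30*k**2 + 52*k + 31).
So A=-3 and B=1, with C=k**3 + 15*k**2/4 + 13*k/2 + 31/8.
f must satisfy (-3)·f(k+1) − (1)·f(k) = k**3 + 15*k**2/4 + 13*k/2 + 31/8.
d = 3 from the (0,0,3) case.
Match coefficients ⇒ f(k) = -(2*k**3 + 3*k**2 + 4*k + 1)/8.
Certificate R = B(k−1)f/C = -(2*k**3 + 3*k**2 + 4*k + 1)/(8*k**3 + 30*k**2 + 52*k + 31) gives s_k = (-3)**k*(-2*k**3 - 3*k**2 - 4*k - 1).
Verify: (-3)**k*(8*k**3 + 30*k**2 + 52*k + 31) matches t_k.

s_k = \left(-3\right)^{k} \left(- 2 k^{3} - 3 k^{2} - 4 k - 1\right)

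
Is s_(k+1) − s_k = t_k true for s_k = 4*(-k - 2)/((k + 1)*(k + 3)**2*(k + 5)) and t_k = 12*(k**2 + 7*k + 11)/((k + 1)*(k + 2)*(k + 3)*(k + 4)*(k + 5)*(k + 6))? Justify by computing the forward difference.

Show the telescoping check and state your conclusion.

Invalid: residual 4*(-4*k**3 - 42*k**2 - 140*k - 147)/(k**8 + 28*k**7 + 334*k**6 + 2212*k**5 + 8869*k**4 + 21952*k**3 + 32556*k**2 + 26208*k + 8640) ≠ 0.

s_(k+1) = 4*(-k - 3)/((k + 2)*(k + 4)**2*(k + 6))
s_(k+1) − s_k = 4*(-(k + 1)*(k + 3)**3*(k + 5) + (k + 2)**2*(k + 4)**2*(k + 6))/((k + 1)*(k + 2)*(k + 3)**2*(k + 4)**2*(k + 5)*(k + 6))
(s_(k+1) − s_k) − t_k = 4*(-4*k**3 - 42*k**2 - 140*k - 147)/(k**8 + 28*k**7 + 334*k**6 + 2212*k**5 + 8869*k**4 + 21952*k**3 + 32556*k**2 + 26208*k + 8640)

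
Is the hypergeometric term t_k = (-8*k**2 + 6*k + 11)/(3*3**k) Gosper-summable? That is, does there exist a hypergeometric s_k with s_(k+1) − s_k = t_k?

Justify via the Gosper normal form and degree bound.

Step 1: r(k) = (8*k**2 + 10*k - 9)/(3*(8*k**2 - 6*k - 11)).
Gosper form: A/B · C(k+1)/C(k) with A=1/3, B=1, C=k**2 - 3*k/4 - 11/8.
f must satisfy (1/3)·f(k+1) − (1)·f(k) = k**2 - 3*k/4 - 11/8.
Bound: deg f ≤ 2.
Match coefficients ⇒ f(k) = -3*(k + 1)*(4*k - 3)/8.
Certificate R = B(k−1)f/C = -3*(k + 1)*(4*k - 3)/(8*k**2 - 6*k - 11) gives s_k = (4*k**2 + k - 3)/3**k.
s_(k+1) − s_k = (-8*k**2 + 6*k + 11)/(3*3**k) = t_k.

Yes. s_k = (4*k**2 + k - 3)/3**k.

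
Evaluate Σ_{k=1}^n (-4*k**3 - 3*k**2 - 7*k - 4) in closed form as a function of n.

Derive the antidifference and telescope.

The ratio is (4*k**3 + 15*k**2 + 25*k + 18)/(4*k**3 + 3*k**2 + 7*k + 4).
Gosper form: A/B · C(k+1)/C(k) with A=1, B=1, C=k**3 + 3*k**2/4 + 7*k/4 + 1.
Need (1)·f(k+1) − (1)·f(k) = k**3 + 3*k**2/4 + 7*k/4 + 1.
deg f ≤ 4 (via 0,0,3).
Match coefficients ⇒ f(k) = k*(k**3 - k**2 + 3*k + 1)/4.
Then R = B(k−1)f/C = k*(k**3 - k**2 + 3*k + 1)/(4*k**3 + 3*k**2 + 7*k + 4), so s_k = R(k)·t_k = k*(-k**3 + k**2 - 3*k - 1).
s_(k+1) − s_k = -4*k**3 - 3*k**2 - 7*k - 4 = t_k.
Evaluate: s_(n+1) = -n**4 - 3*n**3 - 6*n**2 - 8*n - 4; subtract s_(1) = -4 ⇒ S(n) = n*(-n**3 - 3*n**2 - 6*n - 8).

S(n) = n*(-n**3 - 3*n**2 - 6*n - 8)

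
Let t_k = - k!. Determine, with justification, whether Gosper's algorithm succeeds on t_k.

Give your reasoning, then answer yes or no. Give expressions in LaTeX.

No; the degree bound rules out any f.

r(k) = k + 1 after simplifying.
Factor: A=k + 1; B=1; C=1.
Key eq: (k + 1)·f(k+1) = (1)·f(k) + (1).
deg f ≤ -1 (via 1,0,0).
deg f ≤ -1 is impossible — no certificate.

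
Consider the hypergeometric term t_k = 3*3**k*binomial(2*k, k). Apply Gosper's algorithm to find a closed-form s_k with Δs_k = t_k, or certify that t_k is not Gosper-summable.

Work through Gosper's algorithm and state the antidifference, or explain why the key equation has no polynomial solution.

none (Gosper's algorithm certifies no s_k)

The ratio is 6*(2*k + 1)/(k + 1).
Factor: A=12*k + 6; B=k + 1; C=1.
Key eq: (12*k + 6)·f(k+1) = (k)·f(k) + (1).
Degrees (1,1,0) ⇒ d ≤ -1.
Bound -1 < 0, so the key equation has no polynomial solution.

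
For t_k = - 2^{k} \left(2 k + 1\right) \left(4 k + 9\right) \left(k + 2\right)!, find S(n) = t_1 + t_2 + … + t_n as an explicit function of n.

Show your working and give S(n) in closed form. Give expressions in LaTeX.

t_(k+1)/t_k = 2*(k + 3)*(2*k + 3)*(4*k + 13)/((2*k + 1)*(4*k + 9)).
Take A(k)=2*k + 6, B(k)=1, C(k)=k**2 + 11*k/4 + 9/8.
Need (2*k + 6)·f(k+1) − (1)·f(k) = k**2 + 11*k/4 + 9/8.
deg f ≤ 1 (via 1,0,2).
Coefficient equations give f(k) = (4*k - 3)/8.
R(k) = B(k−1)·f(k)/C(k) = (4*k - 3)/((2*k + 1)*(4*k + 9)); s_k = R·t_k = -2**k*(4*k - 3)*factorial(k + 2).
Δs = -2**k*(2*k + 1)*(4*k + 9)*factorial(k + 2), as required.
Telescope: S(n) = s_(n+1) − s_(1) = -2**(n + 1)*(4*n + 1)*factorial(n + 3) − (-12) = -8*2**n*n*factorial(n + 3) - 2*2**n*factorial(n + 3) + 12.

S(n) = - 8 \cdot 2^{n} n \left(n + 3\right)! - 2 \cdot 2^{n} \left(n + 3\right)! + 12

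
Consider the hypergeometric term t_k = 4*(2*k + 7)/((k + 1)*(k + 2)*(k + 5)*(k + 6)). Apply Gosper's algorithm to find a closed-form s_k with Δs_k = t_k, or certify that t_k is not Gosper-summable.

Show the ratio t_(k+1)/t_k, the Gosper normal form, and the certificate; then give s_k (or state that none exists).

The ratio is (k + 1)*(k + 5)*(2*k + 9)/((k + 3)*(k + 7)*(2*k + 7)).
So A=k + 1 and B=k + 7, with C=k**3 + 21*k**2/2 + 73*k/2 + 42.
f must satisfy (k + 1)·f(k+1) − (k + 6)·f(k) = k**3 + 21*k**2/2 + 73*k/2 + 42.
From deg A=1, deg B=1, deg C=3: d=5.
Solve for f: f(k) = k*(k + 2)*(k + 3)*(k + 4)*(k + 6)/10 (degree 5 ≤ 5).
Certificate R = B(k−1)f/C = k*(k + 2)*(k + 6)**2/(5*(2*k + 7)) gives s_k = 4*k*(k + 6)/(5*(k**2 + 6*k + 5)).
Check: Δs_k = 4*(2*k + 7)/(k**4 + 14*k**3 + 65*k**2 + 112*k + 60). ✓

s_k = 4*k*(k + 6)/(5*(k**2 + 6*k + 5))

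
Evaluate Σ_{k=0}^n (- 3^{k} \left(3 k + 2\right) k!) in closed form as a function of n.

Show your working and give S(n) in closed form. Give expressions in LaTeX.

The ratio is 3*(k + 1)*(3*k + 5)/(3*k + 2).
Factor: A=3*k + 3; B=1; C=k + 2/3.
Need (3*k + 3)·f(k+1) − (1)·f(k) = k + 2/3.
From deg A=1, deg B=0, deg C=1: d=0.
Solving with deg f ≤ 0: f(k) = 1/3.
Then R = B(k−1)f/C = 1/(3*k + 2), so s_k = R(k)·t_k = -3**k*factorial(k).
Verify: -3**k*(3*k + 2)*factorial(k) matches t_k.
Σ_(k=0)^n t_k = s_(n+1) − s_(0) = (-3**(n + 1)*factorial(n + 1)) − (-1), i.e. -3*3**n*factorial(n + 1) + 1.

S(n) = - 3 \cdot 3^{n} \left(n + 1\right)! + 1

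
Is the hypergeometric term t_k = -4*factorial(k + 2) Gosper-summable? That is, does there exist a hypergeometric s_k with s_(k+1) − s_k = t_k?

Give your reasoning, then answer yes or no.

No — negative degree bound, so no certificate f.

The ratio is k + 3.
A = k + 3, B = 1, C = 1.
Need (k + 3)·f(k+1) − (1)·f(k) = 1.
deg f ≤ -1 (via 1,0,0).
Negative degree bound (-1): no f exists, t_k not Gosper-summable.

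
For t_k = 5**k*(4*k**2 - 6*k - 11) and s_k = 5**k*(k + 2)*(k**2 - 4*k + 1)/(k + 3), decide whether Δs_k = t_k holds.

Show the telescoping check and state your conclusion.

Invalid: residual 5**k*(-4*k**3 - 5*k**2 + 25*k + 34)/(k**2 + 7*k + 12) ≠ 0.

s_(k+1) = 5**(k + 1)*(k**3 + k**2 - 8*k - 6)/(k + 4)
s_(k+1) − s_k = 5**k*(4*k**4 + 18*k**3 - 10*k**2 - 124*k - 98)/(k**2 + 7*k + 12)
(s_(k+1) − s_k) − t_k = 5**k*(-4*k**3 - 5*k**2 + 25*k + 34)/(k**2 + 7*k + 12)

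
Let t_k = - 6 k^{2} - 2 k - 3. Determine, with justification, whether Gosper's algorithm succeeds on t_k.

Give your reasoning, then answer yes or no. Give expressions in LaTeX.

Yes. s_k = k \left(- 2 k^{2} + 2 k - 3\right).

r(k) = (6*k**2 + 14*k + 11)/(6*k**2 + 2*k + 3) after simplifying.
Normal form (A,B,C) = (1, 1, k**2 + k/3 + 1/2).
f must satisfy (1)·f(k+1) − (1)·f(k) = k**2 + k/3 + 1/2.
Degrees (0,0,2) ⇒ d ≤ 3.
Match coefficients ⇒ f(k) = k*(2*k**2 - 2*k + 3)/6.
Certificate R = B(k−1)f/C = k*(2*k**2 - 2*k + 3)/(6*k**2 + 2*k + 3) gives s_k = k*(-2*k**2 + 2*k - 3).
s_(k+1) − s_k = -6*k**2 - 2*k - 3 = t_k.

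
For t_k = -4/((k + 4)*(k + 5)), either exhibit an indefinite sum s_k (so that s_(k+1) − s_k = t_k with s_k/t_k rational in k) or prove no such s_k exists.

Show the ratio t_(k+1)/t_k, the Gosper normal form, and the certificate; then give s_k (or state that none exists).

s_k = -k/(k + 4)

The ratio is (k + 4)/(k + 6).
Take A(k)=k + 4, B(k)=k + 6, C(k)=1.
Key eq: (k + 4)·f(k+1) = (k + 5)·f(k) + (1).
d = 1 from the (1,1,0) case.
A polynomial solution: f(k) = k/4.
So s_k = (B(k−1)f/C)·t_k = (k*(k + 5)/4)·t_k = -k/(k + 4).
Δs = -4/(k**2 + 9*k + 20), as required.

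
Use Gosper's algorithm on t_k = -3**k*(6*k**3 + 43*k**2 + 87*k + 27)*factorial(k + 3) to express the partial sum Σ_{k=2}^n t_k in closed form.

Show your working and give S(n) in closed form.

S(n) = -6*3**n*n**2*factorial(n + 4) - 21*3**n*n*factorial(n + 4) - 6*3**n*factorial(n + 4) + 11880

The ratio is 3*(6*k**4 + 85*k**3 + 435*k**2 + 927*k + 652)/(6*k**3 + 43*k**2 + 87*k + 27).
A = 3*k + 12, B = 1, C = k**3 + 43*k**2/6 + 29*k/2 + 9/2.
f must satisfy (3*k + 12)·f(k+1) − (1)·f(k) = k**3 + 43*k**2/6 + 29*k/2 + 9/2.
d = 2 from the (1,0,3) case.
Solve for f: f(k) = (2*k**2 + 3*k - 3)/6 (degree 2 ≤ 2).
Certificate R = B(k−1)f/C = (2*k**2 + 3*k - 3)/(6*k**3 + 43*k**2 + 87*k + 27) gives s_k = -3**k*(2*k**2 + 3*k - 3)*factorial(k + 3).
Verify: -3**k*(6*k**3 + 43*k**2 + 87*k + 27)*factorial(k + 3) matches t_k.
Evaluate: s_(n+1) = -3**(n + 1)*(2*n**2 + 7*n + 2)*factorial(n + 4); subtract s_(2) = -11880 ⇒ S(n) = -6*3**n*n**2*factorial(n + 4) - 21*3**n*n*factorial(n + 4) - 6*3**n*factorial(n + 4) + 11880.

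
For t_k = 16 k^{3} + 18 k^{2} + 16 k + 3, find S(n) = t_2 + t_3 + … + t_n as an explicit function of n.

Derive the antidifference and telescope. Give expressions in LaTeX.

Step 1: r(k) = (16*k**3 + 66*k**2 + 100*k + 53)/(16*k**3 + 18*k**2 + 16*k + 3).
Factor: A=1; B=1; C=k**3 + 9*k**2/8 + k + 3/16.
f must satisfy (1)·f(k+1) − (1)·f(k) = k**3 + 9*k**2/8 + k + 3/16.
deg f ≤ 4 (via 0,0,3).
A polynomial solution: f(k) = k*(4*k**3 - 2*k**2 + 3*k - 2)/16.
So s_k = (B(k−1)f/C)·t_k = (k*(4*k**3 - 2*k**2 + 3*k - 2)/(16*k**3 + 18*k**2 + 16*k + 3))·t_k = k*(4*k**3 - 2*k**2 + 3*k - 2).
s_(k+1) − s_k = 16*k**3 + 18*k**2 + 16*k + 3 = t_k.
Evaluate: s_(n+1) = 4*n**4 + 14*n**3 + 21*n**2 + 14*n + 3; subtract s_(2) = 56 ⇒ S(n) = 4*n**4 + 14*n**3 + 21*n**2 + 14*n - 53.

S(n) = 4 n^{4} + 14 n^{3} + 21 n^{2} + 14 n - 53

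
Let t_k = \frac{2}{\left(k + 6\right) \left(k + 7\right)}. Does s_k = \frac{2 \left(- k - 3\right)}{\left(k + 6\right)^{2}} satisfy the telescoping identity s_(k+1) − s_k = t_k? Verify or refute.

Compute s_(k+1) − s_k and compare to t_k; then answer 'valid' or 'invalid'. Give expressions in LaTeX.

s_(k+1) = 2*(-k - 4)/(k + 7)**2
s_(k+1) − s_k = 2*(k**2 + 7*k + 3)/(k**4 + 26*k**3 + 253*k**2 + 1092*k + 1764)
(s_(k+1) − s_k) − t_k = 6*(-2*k - 13)/(k**4 + 26*k**3 + 253*k**2 + 1092*k + 1764)

Invalid: residual \frac{6 \left(- 2 k - 13\right)}{k^{4} + 26 k^{3} + 253 k^{2} + 1092 k + 1764} ≠ 0.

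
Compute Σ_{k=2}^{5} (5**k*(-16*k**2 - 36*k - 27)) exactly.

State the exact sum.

Σ = -2202700

Ratio r(k) = 5*(16*k**2 + 68*k + 79)/(16*k**2 + 36*k + 27).
So A=5 and B=1, with C=k**2 + 9*k/4 + 27/16.
Need (5)·f(k+1) − (1)·f(k) = k**2 + 9*k/4 + 27/16.
From deg A=0, deg B=0, deg C=2: d=2.
Match coefficients ⇒ f(k) = (4*k**2 - k + 3)/16.
Get s_k = R·t_k = 5**k*(-4*k**2 + k - 3) with R(k) = B(k−1)f(k)/C(k) = (4*k**2 - k + 3)/(16*k**2 + 36*k + 27).
Check: Δs_k = 5**k*(-16*k**2 - 36*k - 27). ✓
Telescoping: Σ = s_(6) − s_(2) = -2203125 − (-425) = -2202700.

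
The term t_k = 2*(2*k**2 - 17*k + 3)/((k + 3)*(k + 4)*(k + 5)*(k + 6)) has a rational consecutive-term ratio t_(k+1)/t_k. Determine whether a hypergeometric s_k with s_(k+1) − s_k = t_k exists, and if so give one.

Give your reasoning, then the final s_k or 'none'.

s_k = k*(k**2 - 68*k + 107)/(20*(k + 3)*(k + 4)*(k + 5))

Step 1: r(k) = -(k + 3)*(17*k - 2*(k + 1)**2 + 14)/((k + 7)*(2*k**2 - 17*k + 3)).
Normal form (A,B,C) = (k + 3, k + 7, k**2 - 17*k/2 + 3/2).
f must satisfy (k + 3)·f(k+1) − (k + 6)·f(k) = k**2 - 17*k/2 + 3/2.
Bound: deg f ≤ 3.
Solve for f: f(k) = k*(k**2 - 68*k + 107)/80 (degree 3 ≤ 3).
Then R = B(k−1)f/C = k*(k + 6)*(k**2 - 68*k + 107)/(40*(2*k**2 - 17*k + 3)), so s_k = R(k)·t_k = k*(k**2 - 68*k + 107)/(20*(k + 3)*(k + 4)*(k + 5)).
Verify: 2*(2*k**2 - 17*k + 3)/(k**4 + 18*k**3 + 119*k**2 + 342*k + 360) matches t_k.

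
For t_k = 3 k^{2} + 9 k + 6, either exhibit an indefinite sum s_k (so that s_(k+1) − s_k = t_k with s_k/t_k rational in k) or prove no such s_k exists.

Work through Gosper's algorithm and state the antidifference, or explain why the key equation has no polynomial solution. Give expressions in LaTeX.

Compute t_(k+1)/t_k: get (k + 3)/(k + 1).
Gosper form: A/B · C(k+1)/C(k) with A=1, B=1, C=k**2 + 3*k + 2.
Set up (1)·f(k+1) − (1)·f(k) − (k**2 + 3*k + 2) = 0.
deg f ≤ 3 (via 0,0,2).
Match coefficients ⇒ f(k) = k*(k + 1)*(k + 2)/3.
Certificate R = B(k−1)f/C = k/3 gives s_k = k*(k**2 + 3*k + 2).
Verify: 3*k**2 + 9*k + 6 matches t_k.

s_k = k \left(k^{2} + 3 k + 2\right)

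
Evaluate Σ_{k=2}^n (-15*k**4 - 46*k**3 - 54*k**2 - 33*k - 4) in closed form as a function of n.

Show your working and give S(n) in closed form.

Step 1: r(k) = (15*k**4 + 106*k**3 + 282*k**2 + 339*k + 152)/(15*k**4 + 46*k**3 + 54*k**2 + 33*k + 4).
Take A(k)=1, B(k)=1, C(k)=k**4 + 46*k**3/15 + 18*k**2/5 + 11*k/5 + 4/15.
f must satisfy (1)·f(k+1) − (1)·f(k) = k**4 + 46*k**3/15 + 18*k**2/5 + 11*k/5 + 4/15.
d = 5 from the (0,0,4) case.
Coefficient equations give f(k) = k*(3*k**4 + 4*k**3 + k - 4)/15.
Then R = B(k−1)f/C = k*(3*k**4 + 4*k**3 + k - 4)/(15*k**4 + 46*k**3 + 54*k**2 + 33*k + 4), so s_k = R(k)·t_k = k*(-3*k**4 - 4*k**3 - k + 4).
Check: Δs_k = -15*k**4 - 46*k**3 - 54*k**2 - 33*k - 4. ✓
Evaluate: s_(n+1) = -3*n**5 - 19*n**4 - 46*n**3 - 55*n**2 - 29*n - 4; subtract s_(2) = -156 ⇒ S(n) = -3*n**5 - 19*n**4 - 46*n**3 - 55*n**2 - 29*n + 152.

S(n) = -3*n**5 - 19*n**4 - 46*n**3 - 55*n**2 - 29*n + 152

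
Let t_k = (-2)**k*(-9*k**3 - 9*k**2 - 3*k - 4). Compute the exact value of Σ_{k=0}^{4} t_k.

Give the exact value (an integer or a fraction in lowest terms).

Σ = -9506

Step 1: r(k) = 2*(-9*k**3 - 36*k**2 - 48*k - 25)/(9*k**3 + 9*k**2 + 3*k + 4).
Factor: A=-2; B=1; C=k**3 + k**2 + k/3 + 4/9.
Key eq: (-2)·f(k+1) = (1)·f(k) + (k**3 + k**2 + k/3 + 4/9).
Degrees (0,0,3) ⇒ d ≤ 3.
Match coefficients ⇒ f(k) = -(3*k**3 - 3*k**2 - k + 2)/9.
Certificate R = B(k−1)f/C = -(3*k**3 - 3*k**2 - k + 2)/(9*k**3 + 9*k**2 + 3*k + 4) gives s_k = (-2)**k*(3*k**3 - 3*k**2 - k + 2).
Δs = (-2)**k*(-9*k**3 - 9*k**2 - 3*k - 4), as required.
Telescoping: Σ = s_(5) − s_(0) = -9504 − (2) = -9506.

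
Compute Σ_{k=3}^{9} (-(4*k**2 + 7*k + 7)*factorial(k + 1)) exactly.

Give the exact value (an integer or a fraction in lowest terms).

Σ = -1556754936

The ratio is (k + 2)*(7*k + 4*(k + 1)**2 + 14)/(4*k**2 + 7*k + 7).
So A=k + 2 and B=1, with C=k**2 + 7*k/4 + 7/4.
Solve (k + 2)·f(k+1) − (1)·f(k) = k**2 + 7*k/4 + 7/4.
d = 1 from the (1,0,2) case.
Solve for f: f(k) = (4*k - 1)/4 (degree 1 ≤ 1).
Certificate R = B(k−1)f/C = (4*k - 1)/(4*k**2 + 7*k + 7) gives s_k = -(4*k - 1)*factorial(k + 1).
s_(k+1) − s_k = -(4*k**2 + 7*k + 7)*factorial(k + 1) = t_k.
Σ_(k=3)^(9) t_k = s_(10) − s_(3) = -1556755200 − (-264) = -1556754936.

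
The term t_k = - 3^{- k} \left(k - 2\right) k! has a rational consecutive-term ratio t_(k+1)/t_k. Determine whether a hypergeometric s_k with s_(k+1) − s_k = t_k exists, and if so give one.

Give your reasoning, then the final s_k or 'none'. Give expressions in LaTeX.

Compute t_(k+1)/t_k: get (k**2 - 1)/(3*(k - 2)).
A = k/3 + 1/3, B = 1, C = k - 2.
Set up (k/3 + 1/3)·f(k+1) − (1)·f(k) − (k - 2) = 0.
deg f ≤ 0 (via 1,0,1).
Coefficient equations give f(k) = 3.
R(k) = B(k−1)·f(k)/C(k) = 3/(k - 2); s_k = R·t_k = -3**(1 - k)*factorial(k).
s_(k+1) − s_k = -(k - 2)*factorial(k)/3**k = t_k.

s_k = - 3^{1 - k} k!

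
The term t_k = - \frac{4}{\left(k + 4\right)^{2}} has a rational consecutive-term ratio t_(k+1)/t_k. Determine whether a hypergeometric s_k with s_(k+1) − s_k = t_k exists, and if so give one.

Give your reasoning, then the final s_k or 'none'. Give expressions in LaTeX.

not Gosper-summable; s_k does not exist

t_(k+1)/t_k = (k + 4)**2/(k + 5)**2.
A = k**2 + 8*k + 16, B = k**2 + 10*k + 25, C = 1.
Set up (k**2 + 8*k + 16)·f(k+1) − (k**2 + 8*k + 16)·f(k) − (1) = 0.
deg f ≤ 0 (via 2,2,0).
f = c0 ⇒ A·f(k+1) − B(k−1)·f(k) − C = -1. The system {-1 = 0} is inconsistent; no antidifference.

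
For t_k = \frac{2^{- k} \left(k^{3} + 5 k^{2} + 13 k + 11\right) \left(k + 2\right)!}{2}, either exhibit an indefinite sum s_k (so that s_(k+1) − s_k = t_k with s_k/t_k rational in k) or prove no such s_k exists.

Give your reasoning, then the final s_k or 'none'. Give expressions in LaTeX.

s_k = 2^{- k} \left(k^{2} + 2 k + 2\right) \left(k + 2\right)!

Step 1: r(k) = (k**4 + 11*k**3 + 50*k**2 + 108*k + 90)/(2*(k**3 + 5*k**2 + 13*k + 11)).
Take A(k)=k/2 + 3/2, B(k)=1, C(k)=k**3 + 5*k**2 + 13*k + 11.
Key eq: (k/2 + 3/2)·f(k+1) = (1)·f(k) + (k**3 + 5*k**2 + 13*k + 11).
Bound: deg f ≤ 2.
A polynomial solution: f(k) = 2*(k**2 + 2*k + 2).
R(k) = B(k−1)·f(k)/C(k) = 2*(k**2 + 2*k + 2)/(k**3 + 5*k**2 + 13*k + 11); s_k = R·t_k = (k**2 + 2*k + 2)*factorial(k + 2)/2**k.
Check: Δs_k = (k**3 + 5*k**2 + 13*k + 11)*factorial(k + 2)/(2*2**k). ✓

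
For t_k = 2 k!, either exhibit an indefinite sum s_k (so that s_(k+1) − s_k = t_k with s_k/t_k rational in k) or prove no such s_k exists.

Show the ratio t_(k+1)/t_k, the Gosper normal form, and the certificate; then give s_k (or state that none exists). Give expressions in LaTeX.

The ratio is k + 1.
Factor: A=k + 1; B=1; C=1.
Set up (k + 1)·f(k+1) − (1)·f(k) − (1) = 0.
deg f ≤ -1 (via 1,0,0).
Negative degree bound (-1): no f exists, t_k not Gosper-summable.

none — t_k is not Gosper-summable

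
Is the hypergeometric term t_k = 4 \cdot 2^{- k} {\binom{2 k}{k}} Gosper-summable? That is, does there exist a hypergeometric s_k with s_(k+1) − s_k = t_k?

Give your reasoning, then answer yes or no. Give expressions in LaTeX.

Ratio r(k) = (2*k + 1)/(k + 1).
Gosper form: A/B · C(k+1)/C(k) with A=2*k + 1, B=k + 1, C=1.
Need (2*k + 1)·f(k+1) − (k)·f(k) = 1.
From deg A=1, deg B=1, deg C=0: d=-1.
Negative degree bound (-1): no f exists, t_k not Gosper-summable.

No; the degree bound rules out any f.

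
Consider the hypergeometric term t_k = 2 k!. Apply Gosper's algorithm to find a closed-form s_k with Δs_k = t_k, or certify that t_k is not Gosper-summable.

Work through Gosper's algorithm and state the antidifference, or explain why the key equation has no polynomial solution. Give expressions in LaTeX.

none (Gosper's algorithm certifies no s_k)

t_(k+1)/t_k = k + 1.
So A=k + 1 and B=1, with C=1.
Need (k + 1)·f(k+1) − (1)·f(k) = 1.
Degrees (1,0,0) ⇒ d ≤ -1.
Bound -1 < 0, so the key equation has no polynomial solution.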